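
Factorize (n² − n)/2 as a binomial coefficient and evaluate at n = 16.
C(n,2); C(16,2) = 120

Working:
(n² − n)/2 = n(n−1)/2 = C(n,2). At n = 16: C(16,2) = 120.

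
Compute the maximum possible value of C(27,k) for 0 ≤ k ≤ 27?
20,058,300

Reasoning: Maximum at k = 13 or k = 14: C(27,13) = 20,058,300.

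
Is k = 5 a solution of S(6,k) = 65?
No

Solution: S(6,5) = 5·S(5,5) + S(5,4) = 5·1 + 10 = 15, which does not equal 65.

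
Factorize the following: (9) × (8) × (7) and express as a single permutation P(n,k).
P(9,3) = 9!/(6)!
Product of 3 consecutive descending integers starting at 9: P(9,3) = 9!/6! = 504.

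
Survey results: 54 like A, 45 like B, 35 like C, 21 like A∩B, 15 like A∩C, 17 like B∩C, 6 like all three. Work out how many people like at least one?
87

Working:
|A∪B∪C| = 54+45+35-21-15-17+6 = 87.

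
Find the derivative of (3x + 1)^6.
Chain rule: 6(3x+1)^{5} × 3 = 18(3x+1)^{5}.
Final answer: 18(3x + 1)^5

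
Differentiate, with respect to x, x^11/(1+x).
(11x^10(1+x) - x^11)/(1+x)²

Explanation: Quotient rule: [11x^{10}(1+x) - x^11]/(1+x)².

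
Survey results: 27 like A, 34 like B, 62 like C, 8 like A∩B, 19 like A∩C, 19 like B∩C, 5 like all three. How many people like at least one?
82

|A∪B∪C| = 27+34+62-8-19-19+5 = 82.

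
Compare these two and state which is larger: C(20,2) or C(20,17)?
C(20,17)
C(20,2)=190, C(20,17)=1,140.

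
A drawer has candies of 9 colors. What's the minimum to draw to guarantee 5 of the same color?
37
Worst case: 4 of each = 36. One more: 37.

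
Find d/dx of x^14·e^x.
(14x^13 + x^14)e^x

Explanation: Product rule: d/dx[x^14]·e^x + x^14·d/dx[e^x] = 14x^{13}e^x + x^14e^x.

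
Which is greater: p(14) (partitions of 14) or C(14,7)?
C(14,7)
Pentagonal recurrence p(n) = p(n−1) + p(n−2) − p(n−5) − p(n−7) + …: p(14) = p(13) + p(12) − p(9) − p(7) + p(2) = 101 + 77 − 30 − 15 + 2 = 135; C(14,7) = 3,432.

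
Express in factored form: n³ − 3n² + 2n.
n(n − 1)(n − 2)

Solution: n³ − 3n² + 2n = n(n² − 3n + 2) = n(n − 1)(n − 2).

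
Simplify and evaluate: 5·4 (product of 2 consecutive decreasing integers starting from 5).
20

Reasoning: This is P(5,2) = 5!/(3)! = 20.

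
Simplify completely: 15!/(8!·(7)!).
6,435
This is C(15,8) = 6,435.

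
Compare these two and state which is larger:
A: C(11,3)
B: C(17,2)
A
A=C(11,3)=165, B=C(17,2)=136.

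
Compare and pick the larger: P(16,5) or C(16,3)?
P(16,5)

P(16,5)=524,160, C(16,3)=560.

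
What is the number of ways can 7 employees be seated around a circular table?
720

Solution: Circular arrangements: (7-1)! = 720.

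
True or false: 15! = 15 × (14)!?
True

Explanation: By definition n! = n × (n-1)!, so 15! = 15 × 14!.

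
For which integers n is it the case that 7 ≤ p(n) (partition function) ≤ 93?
Tabulating p(n) via p(n) = p(n−1) + p(n−2) − p(n−5) − p(n−7) + …: p(4)=5; p(5)=7; p(6)=11; p(7)=15; p(8)=22; p(9)=30; p(10)=42; p(11)=56; p(12)=77; p(13)=101. So valid n = 5, 6, 7, 8, 9, 10, 11, 12.
Final answer: 5, 6, 7, 8, 9, 10, 11, 12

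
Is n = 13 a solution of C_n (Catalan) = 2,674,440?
C_13 = C(26,13)/(13+1) = 10,400,600/14 = 742,900, which does not equal 2,674,440.

Answer: No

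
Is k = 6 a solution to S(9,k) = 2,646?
Yes
S(9,6) = 6·S(8,6) + S(8,5) = 6·266 + 1,050 = 2,646, which equals 2,646.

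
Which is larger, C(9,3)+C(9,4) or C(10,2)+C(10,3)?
C(9,3)+C(9,4)

First=210, Second=165.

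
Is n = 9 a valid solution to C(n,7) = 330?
No

Reasoning: C(9,7) = 9·8·7·6·5·4·3/7! = 181,440/5,040 = 36, which does not equal 330.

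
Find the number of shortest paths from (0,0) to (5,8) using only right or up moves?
Choose 5 rights from 13 moves: C(13,5) = 1,287.
Final answer: 1,287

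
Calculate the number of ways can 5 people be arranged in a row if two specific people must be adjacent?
Treat pair as unit: (5-1)! arrangements × 2 internal orders = 48.
Final answer: 48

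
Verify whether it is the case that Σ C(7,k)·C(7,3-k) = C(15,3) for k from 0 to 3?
Vandermonde's identity gives C(14,3) = 364; RHS C(15,3) = 455.
Final answer: False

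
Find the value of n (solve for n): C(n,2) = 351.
C(n,2) = n(n−1)/2! is increasing in n, and n(n−1) = 2!·351 = 702 ≈ (n−0.5)^2 gives n ≈ 27.0. Check: C(25,2) = 300, C(26,2) = 325, C(27,2) = 351 ✓. So n = 27.
Final answer: 27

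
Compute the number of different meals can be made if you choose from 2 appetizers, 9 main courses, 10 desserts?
180

Solution: By the multiplication principle: 2 × 9 × 10 = 180.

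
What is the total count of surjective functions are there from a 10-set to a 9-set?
16,329,600

Reasoning: Onto functions = 9! × S(10,9)
First compute S(10,9) via recurrence:
Using the Stirling recurrence: S(n,k) = k·S(n-1,k) + S(n-1,k-1)
S(10,9) = 9·S(9,9) + S(9,8)
         = 9·1 + 36
         = 9 + 36
         = 45
Then: 362880 × 45 = 16,329,600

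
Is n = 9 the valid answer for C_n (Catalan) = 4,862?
Yes

Reasoning: C_9 = C(18,9)/(9+1) = 48,620/10 = 4,862, which equals 4,862.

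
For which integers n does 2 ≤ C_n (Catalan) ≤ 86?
2, 3, 4, 5

Explanation: C_1=1; C_2=2; C_3=5; C_4=14; C_5=42; C_6=132. So valid n = 2, 3, 4, 5.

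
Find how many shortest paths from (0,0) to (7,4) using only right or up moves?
330

Working:
Choose 7 rights from 11 moves: C(11,7) = 330.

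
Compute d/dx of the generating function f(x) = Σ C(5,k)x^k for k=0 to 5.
Σ k·C(5,k)x^(k-1) for k=1 to 5

Term-by-term differentiation gives Σ k·C(5,k)x^{k-1} for k=1 to 5.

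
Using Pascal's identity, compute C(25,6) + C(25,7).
657,800

Solution: C(25,6) + C(25,7) = C(26,7) = 657,800.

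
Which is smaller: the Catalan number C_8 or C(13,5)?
C(13,5)
C_8 = C(16,8)/(8+1) = 12,870/9 = 1,430; C(13,5) = 1,287.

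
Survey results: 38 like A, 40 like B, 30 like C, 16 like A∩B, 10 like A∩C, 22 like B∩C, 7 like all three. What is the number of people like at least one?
67
|A∪B∪C| = 38+40+30-16-10-22+7 = 67.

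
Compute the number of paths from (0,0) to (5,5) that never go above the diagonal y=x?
42
Counted by the Catalan number C_5: C_5 = C(10,5)/(5+1) = 252/6 = 42.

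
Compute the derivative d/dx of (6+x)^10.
10(6+x)^9

Solution: Using the power rule: d/dx (6+x)^10 = 10(6+x)^{9}.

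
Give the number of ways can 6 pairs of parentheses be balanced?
132

Using the Catalan number formula: C_n = C(2n, n) / (n+1)
C_6 = C(12, 6) / (6+1)
     = 924 / 7
     = 132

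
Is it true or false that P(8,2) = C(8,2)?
False

Reasoning: P(8,2) = 56 but C(8,2) = 28; they differ by a factor of 2! = 2, so the statement does not hold.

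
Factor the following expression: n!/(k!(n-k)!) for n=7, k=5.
C(7,5) = 21

Working:
This is the binomial coefficient C(7,5) = 21.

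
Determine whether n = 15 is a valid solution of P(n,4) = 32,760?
Yes

Explanation: P(15,4) = 15·14·13·12 = 32,760, which equals 32,760.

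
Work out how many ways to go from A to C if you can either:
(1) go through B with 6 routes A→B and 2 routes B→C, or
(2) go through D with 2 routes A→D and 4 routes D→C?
20

Reasoning: Route via B: 6×2=12. Route via D: 2×4=8. Total: 20.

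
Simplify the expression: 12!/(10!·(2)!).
This is C(12,10) = 66.
Final answer: 66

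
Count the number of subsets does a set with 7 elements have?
128

Working:
Each element can be included or excluded: 2^7 = 128.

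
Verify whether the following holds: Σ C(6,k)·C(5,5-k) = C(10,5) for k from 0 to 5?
Vandermonde's identity gives C(11,5) = 462; RHS C(10,5) = 252.
Final answer: False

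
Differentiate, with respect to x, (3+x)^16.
Using the power rule: d/dx (3+x)^16 = 16(3+x)^{15}.
Final answer: 16(3+x)^15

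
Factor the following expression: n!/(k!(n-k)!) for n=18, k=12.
This is the binomial coefficient C(18,12) = 18,564.

Answer: C(18,12) = 18,564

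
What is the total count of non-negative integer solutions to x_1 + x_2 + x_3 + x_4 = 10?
C(10+4-1, 4-1) = 286.
Final answer: 286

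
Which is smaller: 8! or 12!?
8!

Reasoning: 8!=40,320, 12!=479,001,600. 12! > 8!.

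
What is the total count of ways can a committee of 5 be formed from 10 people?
252

Explanation: C(10,5) = 10! / (5! × (10-5)!)
         = 10! / (5! × 5!)
         = 252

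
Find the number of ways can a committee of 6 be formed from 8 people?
C(8,6) = 8! / (6! × (8-6)!)
         = 8! / (6! × 2!)
         = 28
Final answer: 28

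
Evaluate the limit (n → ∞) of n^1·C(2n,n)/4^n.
∞

Explanation: C(2n,n) ~ 4^n/√(πn), so n^1·C(2n,n)/4^n ~ n^(1 − 1/2)/√π → ∞.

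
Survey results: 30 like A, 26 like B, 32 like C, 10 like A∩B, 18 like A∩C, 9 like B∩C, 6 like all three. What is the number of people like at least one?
57

Explanation: |A∪B∪C| = 30+26+32-10-18-9+6 = 57.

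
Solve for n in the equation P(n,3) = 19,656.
28

Solution: P(n,3) = n(n−1)(n−2) is increasing in n; n(n−1)(n−2) ≈ (n−1)^3 = 19,656 gives n ≈ 28.0. Check: P(26,3) = 15,600, P(27,3) = 17,550, P(28,3) = 19,656 ✓. So n = 28.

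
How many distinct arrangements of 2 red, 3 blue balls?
10
Multinomial: 5!/(2! × 3!) = 10.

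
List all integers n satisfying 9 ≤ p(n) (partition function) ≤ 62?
6, 7, 8, 9, 10, 11

Tabulating p(n) via p(n) = p(n−1) + p(n−2) − p(n−5) − p(n−7) + …: p(5)=7; p(6)=11; p(7)=15; p(8)=22; p(9)=30; p(10)=42; p(11)=56; p(12)=77. So valid n = 6, 7, 8, 9, 10, 11.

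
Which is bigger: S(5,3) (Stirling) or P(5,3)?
P(5,3)

Working:
S(5,3) = 3·S(4,3) + S(4,2) = 3·6 + 7 = 25; P(5,3) = 60.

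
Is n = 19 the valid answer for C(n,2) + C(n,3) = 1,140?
C(19,2) + C(19,3) = 171 + 969 = 1,140, which equals 1,140.

Answer: Yes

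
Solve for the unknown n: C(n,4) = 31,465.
31

Reasoning: C(n,4) = n(n−1)(n−2)(n−3)/4! is increasing in n, and n(n−1)(n−2)(n−3) = 4!·31,465 = 755,160 ≈ (n−1.5)^4 gives n ≈ 31.0. Check: C(29,4) = 23,751, C(30,4) = 27,405, C(31,4) = 31,465 ✓. So n = 31.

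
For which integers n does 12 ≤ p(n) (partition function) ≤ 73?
7, 8, 9, 10, 11

Tabulating p(n) via p(n) = p(n−1) + p(n−2) − p(n−5) − p(n−7) + …: p(6)=11; p(7)=15; p(8)=22; p(9)=30; p(10)=42; p(11)=56; p(12)=77. So valid n = 7, 8, 9, 10, 11.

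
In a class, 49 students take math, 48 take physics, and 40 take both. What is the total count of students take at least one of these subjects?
57

|A∪B| = |A|+|B|-|A∩B| = 49+48-40 = 57.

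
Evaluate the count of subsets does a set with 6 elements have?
64
Each element can be included or excluded: 2^6 = 64.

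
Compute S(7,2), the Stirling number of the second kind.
Using the Stirling recurrence: S(n,k) = k·S(n-1,k) + S(n-1,k-1)
S(7,2) = 2·S(6,2) + S(6,1)
         = 2·31 + 1
         = 62 + 1
         = 63

Answer: 63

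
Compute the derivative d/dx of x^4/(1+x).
(4x^3(1+x) - x^4)/(1+x)²

Working:
Quotient rule: [4x^{3}(1+x) - x^4]/(1+x)².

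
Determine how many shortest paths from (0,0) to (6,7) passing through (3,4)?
700

Solution: To (3,4): C(7,3)=35. From there: C(6,3)=20. Total: 700.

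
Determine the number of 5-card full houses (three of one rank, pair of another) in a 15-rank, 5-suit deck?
Triple rank: 15. Triple suits: C(5,3)=10. Pair rank: 14. Pair suits: C(5,2)=10. Total: 21,000.
Final answer: 21,000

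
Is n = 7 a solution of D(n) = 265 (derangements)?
No

Explanation: D(7) = (7-1)·[D(6) + D(5)] = 6·[265 + 44] = 1,854, which does not equal 265.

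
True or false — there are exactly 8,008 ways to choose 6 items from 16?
True

Explanation: C(16,6) = 8,008.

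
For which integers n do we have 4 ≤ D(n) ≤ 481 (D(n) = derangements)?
4, 5, 6

Working:
Using D(n) = (n−1)[D(n−1) + D(n−2)] with D(1)=0, D(2)=1: D(3)=2; D(4)=9; D(5)=44; D(6)=265; D(7)=1,854. So valid n = 4, 5, 6.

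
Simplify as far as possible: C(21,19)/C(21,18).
3/19
C(n,k+1)/C(n,k) = (n−k)/(k+1). Here (21−18)/(18+1) = 3/19 = 3/19.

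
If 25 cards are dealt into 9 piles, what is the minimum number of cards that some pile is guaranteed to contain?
Pigeonhole: ⌈25/9⌉ = 3.

Answer: 3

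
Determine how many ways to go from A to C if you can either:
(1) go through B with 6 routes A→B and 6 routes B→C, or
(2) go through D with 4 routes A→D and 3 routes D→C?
48

Working:
Route via B: 6×6=36. Route via D: 4×3=12. Total: 48.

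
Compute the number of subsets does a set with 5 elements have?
Each element can be included or excluded: 2^5 = 32.
Final answer: 32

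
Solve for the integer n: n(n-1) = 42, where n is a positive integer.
7

Working:
n² − n − 42 = 0, so n = (1 ± √(1 + 4·42))/2 = (1 ± √169)/2 = (1 ± 13)/2, i.e. n = 7 or n = -6. Taking the positive root, n = 7 (check: 7×6 = 42).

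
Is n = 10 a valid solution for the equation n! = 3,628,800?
10! = 10·9! = 10·362,880 = 3,628,800, which equals 3,628,800.
Final answer: Yes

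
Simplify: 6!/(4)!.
30

Solution: This equals 6×5 = 30.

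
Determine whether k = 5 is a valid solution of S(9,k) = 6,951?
Yes

S(9,5) = 5·S(8,5) + S(8,4) = 5·1,050 + 1,701 = 6,951, which equals 6,951.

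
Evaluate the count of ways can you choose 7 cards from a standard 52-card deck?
133,784,560

Explanation: C(52,7) = 133,784,560.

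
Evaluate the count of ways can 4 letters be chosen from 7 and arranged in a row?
840

Explanation: P(7,4) = 7!/(7-4)! = 840.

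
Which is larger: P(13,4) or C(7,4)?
P(13,4)=17,160, C(7,4)=35.
Final answer: P(13,4)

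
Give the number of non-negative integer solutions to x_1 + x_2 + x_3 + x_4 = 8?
165

Explanation: C(8+4-1, 4-1) = 165.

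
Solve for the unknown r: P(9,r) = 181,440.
7

P(9,r) = 9·8·…·(9−r+1), a product of r factors. Multiplying down from 9: 9 = 9; 9·8 = 72; 9·8·7 = 504; 9·8·7·6 = 3,024; 9·8·7·6·5 = 15,120; 9·8·7·6·5·4 = 60,480; 9·8·7·6·5·4·3 = 181,440 ✓ (7 factors). So r = 7.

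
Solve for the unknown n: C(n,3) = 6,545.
35

C(n,3) = n(n−1)(n−2)/3! is increasing in n, and n(n−1)(n−2) = 3!·6,545 = 39,270 ≈ (n−1)^3 gives n ≈ 35.0. Check: C(33,3) = 5,456, C(34,3) = 5,984, C(35,3) = 6,545 ✓. So n = 35.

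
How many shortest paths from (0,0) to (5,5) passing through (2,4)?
60
To (2,4): C(6,2)=15. From there: C(4,3)=4. Total: 60.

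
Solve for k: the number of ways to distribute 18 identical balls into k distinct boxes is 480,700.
8

Stars and bars: the count is C(18+k−1, k−1), increasing in k. k=6: C(23,5) = 33,649, k=7: C(24,6) = 134,596, k=8: C(25,7) = 480,700 ✓. So k = 8.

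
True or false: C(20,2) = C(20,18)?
C(20,2) = C(20,20-2) by the symmetry property; both equal 190.
Final answer: True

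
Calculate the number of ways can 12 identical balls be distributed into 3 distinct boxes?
C(12+3-1, 3-1) = C(14, 2) = 91.
Final answer: 91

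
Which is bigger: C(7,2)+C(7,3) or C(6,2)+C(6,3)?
First=56, Second=35.
Final answer: C(7,2)+C(7,3)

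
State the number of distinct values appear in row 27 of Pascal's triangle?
14

Reasoning: Row 27 has entries C(27,0)..C(27,27); by symmetry C(27,k)=C(27,27-k), giving 14 distinct values.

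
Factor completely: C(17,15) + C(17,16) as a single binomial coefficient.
C(18,16)

Working:
By Pascal's identity: C(17,15) + C(17,16) = C(18,16) = 153.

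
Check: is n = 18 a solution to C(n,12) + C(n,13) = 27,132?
Yes

C(18,12) + C(18,13) = 18,564 + 8,568 = 27,132, which equals 27,132.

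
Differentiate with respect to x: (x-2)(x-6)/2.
(2x - 8)/2

Working:
d/dx[(x-2)(x-6)] = (x-6) + (x-2) = 2x - 8. Dividing by 2 gives (2x - 8)/2.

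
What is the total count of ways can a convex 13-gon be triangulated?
58,786

Solution: Using the Catalan number formula: C_n = C(2n, n) / (n+1)
C_11 = C(22, 11) / (11+1)
     = 705432 / 12
     = 58,786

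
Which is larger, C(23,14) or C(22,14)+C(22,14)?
C(23,14)

Working:
C(23,14)=817,190; C(22,14)+C(22,14)=319,770+319,770=639,540.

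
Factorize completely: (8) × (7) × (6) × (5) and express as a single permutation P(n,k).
P(8,4) = 8!/(4)!

Explanation: Product of 4 consecutive descending integers starting at 8: P(8,4) = 8!/4! = 1,680.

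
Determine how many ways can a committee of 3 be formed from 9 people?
C(9,3) = 9! / (3! × (9-3)!)
         = 9! / (3! × 6!)
         = 84

Answer: 84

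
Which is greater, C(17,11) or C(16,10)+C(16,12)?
C(17,11)

Explanation: C(17,11)=12,376; C(16,10)+C(16,12)=8,008+1,820=9,828.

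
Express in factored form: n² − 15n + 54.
Seek roots whose sum is 15 and product is 54: (6, 9). So n² − 15n + 54 = (n − 6)(n − 9).

Answer: (n − 6)(n − 9)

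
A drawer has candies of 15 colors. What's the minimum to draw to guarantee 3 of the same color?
31

Reasoning: Worst case: 2 of each = 30. One more: 31.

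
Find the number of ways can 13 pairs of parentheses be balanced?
Using the Catalan number formula: C_n = C(2n, n) / (n+1)
C_13 = C(26, 13) / (13+1)
     = 10400600 / 14
     = 742,900
Final answer: 742,900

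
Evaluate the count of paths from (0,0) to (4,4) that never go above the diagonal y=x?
14

Reasoning: Counted by the Catalan number C_4: C_4 = C(8,4)/(4+1) = 70/5 = 14.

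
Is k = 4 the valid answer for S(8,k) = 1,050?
No
S(8,4) = 4·S(7,4) + S(7,3) = 4·350 + 301 = 1,701, which does not equal 1,050.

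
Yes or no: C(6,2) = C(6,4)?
Yes

Reasoning: Symmetry C(n,k) = C(n,n-k): C(6,2) = 15 and C(6,4) = 15. Both sides agree, so the statement holds.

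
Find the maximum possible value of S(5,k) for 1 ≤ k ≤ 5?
25

Working:
Row S(5,k) for k = 1..5 (via S(n,k) = k·S(n−1,k) + S(n−1,k−1)): 1, 15, 25, 10, 1. The row is unimodal; maximum at k = 3: 25.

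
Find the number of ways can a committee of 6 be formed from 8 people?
28

C(8,6) = 8! / (6! × (8-6)!)
         = 8! / (6! × 2!)
         = 28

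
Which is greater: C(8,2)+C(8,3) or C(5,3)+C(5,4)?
C(8,2)+C(8,3)

Solution: First=84, Second=15.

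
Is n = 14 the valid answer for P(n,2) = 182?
Yes

Solution: P(14,2) = 14·13 = 182, which equals 182.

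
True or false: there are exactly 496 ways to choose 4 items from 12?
False

Reasoning: C(12,4) = 495 ≠ 496.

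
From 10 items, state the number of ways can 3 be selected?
120

Working:
C(10,3) = 10! / (3! × (10-3)!)
         = 10! / (3! × 7!)
         = 120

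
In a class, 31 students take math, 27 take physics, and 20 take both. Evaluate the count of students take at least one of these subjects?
38

Explanation: |A∪B| = |A|+|B|-|A∩B| = 31+27-20 = 38.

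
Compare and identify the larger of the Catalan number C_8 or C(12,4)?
C_8

C_8 = C(16,8)/(8+1) = 12,870/9 = 1,430; C(12,4) = 495.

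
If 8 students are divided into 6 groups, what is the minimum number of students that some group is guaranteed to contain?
2

Pigeonhole: ⌈8/6⌉ = 2.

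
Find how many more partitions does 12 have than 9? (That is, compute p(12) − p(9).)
47

Working:
Pentagonal recurrence p(n) = p(n−1) + p(n−2) − p(n−5) − p(n−7) + …: p(12) = p(11) + p(10) − p(7) − p(5) + p(0) = 56 + 42 − 15 − 7 + 1 = 77.
p(9) = p(8) + p(7) − p(4) − p(2) = 22 + 15 − 5 − 2 = 30.
Difference = 77 − 30 = 47.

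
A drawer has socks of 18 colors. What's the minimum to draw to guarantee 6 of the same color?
Worst case: 5 of each = 90. One more: 91.

Answer: 91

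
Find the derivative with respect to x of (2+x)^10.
10(2+x)^9

Explanation: Using the power rule: d/dx (2+x)^10 = 10(2+x)^{9}.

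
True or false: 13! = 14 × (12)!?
False
13! = 13 × 12! = 6,227,020,800, but 14 × 12! = 6,706,022,400.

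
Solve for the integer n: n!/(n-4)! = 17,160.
n!/(n-4)! = n×(n-1)×(n-2)×(n-3), a product of 4 consecutive integers ≈ (n−1.5)^4. 17,160^(1/4) + 1.5 ≈ 12.9; check n = 13: 13×12×11×10 = 17,160 ✓. So n = 13.
Final answer: 13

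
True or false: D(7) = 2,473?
Derangements of 7 elements: D(7) = (7-1)·[D(6) + D(5)] = 6·[265 + 44] = 1,854.
Final answer: False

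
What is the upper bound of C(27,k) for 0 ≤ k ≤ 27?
20,058,300

Maximum at k = 13 or k = 14: C(27,13) = 20,058,300.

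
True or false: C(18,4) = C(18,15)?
False

Solution: C(18,4) = 3,060 but C(18,15) = 816; symmetry gives C(18,4) = C(18,14), not C(18,15).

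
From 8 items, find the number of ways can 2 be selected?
28

Explanation: C(8,2) = 8! / (2! × (8-2)!)
         = 8! / (2! × 6!)
         = 28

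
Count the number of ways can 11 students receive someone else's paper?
14,684,570

Solution: Using D(n) = (n-1)[D(n-1) + D(n-2)]:
D(11) = (11-1) × [D(10) + D(9)]
      = 10 × [1334961 + 133496]
      = 10 × 1468457
      = 14,684,570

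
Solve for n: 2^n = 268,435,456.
28

Reasoning: 268,435,456 = 1,024 × 1,024 × 256 = 2^10 × 2^10 × 2^8 = 2^28, so n = 28.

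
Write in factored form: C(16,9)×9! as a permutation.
P(16,9)

Reasoning: C(16,9)×9! = [16!/(9!(7)!)]×9! = 16!/(7)! = P(16,9) = 4,151,347,200.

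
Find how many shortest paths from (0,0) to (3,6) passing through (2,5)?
42
To (2,5): C(7,2)=21. From there: C(2,1)=2. Total: 42.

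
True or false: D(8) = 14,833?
Derangements of 8 elements: D(8) = (8-1)·[D(7) + D(6)] = 7·[1,854 + 265] = 14,833.

Answer: True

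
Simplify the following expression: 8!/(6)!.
This equals 8×7 = 56.
Final answer: 56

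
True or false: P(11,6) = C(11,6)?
False

Reasoning: P(11,6) = 332,640 but C(11,6) = 462; they differ by a factor of 6! = 720, so the statement does not hold.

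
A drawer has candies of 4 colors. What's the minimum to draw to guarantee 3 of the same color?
9

Worst case: 2 of each = 8. One more: 9.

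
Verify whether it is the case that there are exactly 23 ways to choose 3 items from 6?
C(6,3) = 20 ≠ 23.
Final answer: False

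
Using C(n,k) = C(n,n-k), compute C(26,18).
1,562,275

Explanation: C(26,18) = C(26,8) = 1,562,275.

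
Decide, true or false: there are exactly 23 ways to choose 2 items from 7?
False

Reasoning: C(7,2) = 21 ≠ 23.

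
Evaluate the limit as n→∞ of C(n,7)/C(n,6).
∞

Reasoning: C(n,7)/C(n,6) = (n-6)/7 → ∞ as n → ∞.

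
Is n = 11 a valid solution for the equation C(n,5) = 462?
Yes

Solution: C(11,5) = 11·10·9·8·7/5! = 55,440/120 = 462, which equals 462.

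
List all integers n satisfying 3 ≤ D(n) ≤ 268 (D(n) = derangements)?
4, 5, 6

Reasoning: Using D(n) = (n−1)[D(n−1) + D(n−2)] with D(1)=0, D(2)=1: D(3)=2; D(4)=9; D(5)=44; D(6)=265; D(7)=1,854. So valid n = 4, 5, 6.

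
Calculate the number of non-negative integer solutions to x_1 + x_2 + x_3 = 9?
55

C(9+3-1, 3-1) = 55.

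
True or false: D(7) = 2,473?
False
Derangements of 7 elements: D(7) = (7-1)·[D(6) + D(5)] = 6·[265 + 44] = 1,854.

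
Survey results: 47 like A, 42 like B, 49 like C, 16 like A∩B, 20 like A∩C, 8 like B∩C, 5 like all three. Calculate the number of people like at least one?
99

Solution: |A∪B∪C| = 47+42+49-16-20-8+5 = 99.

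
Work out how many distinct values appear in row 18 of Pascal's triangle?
Row 18 has entries C(18,0)..C(18,18); by symmetry C(18,k)=C(18,18-k), giving 10 distinct values.

Answer: 10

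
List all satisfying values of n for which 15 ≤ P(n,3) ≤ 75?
4, 5

Solution: P(3,3)=6; P(4,3)=24; P(5,3)=60; P(6,3)=120. So valid n = 4, 5.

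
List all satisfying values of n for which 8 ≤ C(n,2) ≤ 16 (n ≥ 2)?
5, 6

Explanation: C(4,2)=6; C(5,2)=10; C(6,2)=15; C(7,2)=21. So valid n = 5, 6.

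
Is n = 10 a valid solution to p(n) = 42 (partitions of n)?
Yes

Explanation: Pentagonal recurrence p(n) = p(n−1) + p(n−2) − p(n−5) − p(n−7) + …: p(10) = p(9) + p(8) − p(5) − p(3) = 30 + 22 − 7 − 3 = 42, which equals 42.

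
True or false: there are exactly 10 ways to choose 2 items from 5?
True

Working:
C(5,2) = 10.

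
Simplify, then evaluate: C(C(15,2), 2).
5,460

Solution: C(15,2) = 105, then C(105, 2) = 5,460.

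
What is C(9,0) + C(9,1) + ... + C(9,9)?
512

Explanation: Sum of binomial coefficients = 2^9 = 512.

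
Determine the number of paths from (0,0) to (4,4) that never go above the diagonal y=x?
14

Solution: Counted by the Catalan number C_4: C_4 = C(8,4)/(4+1) = 70/5 = 14.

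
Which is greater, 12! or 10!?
12!

Reasoning: 12!=479,001,600, 10!=3,628,800. 12! > 10!.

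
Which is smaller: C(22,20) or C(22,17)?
C(22,20)

Solution: C(22,20)=231, C(22,17)=26,334.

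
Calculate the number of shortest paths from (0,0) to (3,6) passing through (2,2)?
30

To (2,2): C(4,2)=6. From there: C(5,1)=5. Total: 30.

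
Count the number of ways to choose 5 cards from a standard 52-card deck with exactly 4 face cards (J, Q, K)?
19,800

Solution: 12 face cards and 40 non-face cards: C(12,4) × C(40,1) = 495 × 40 = 19,800.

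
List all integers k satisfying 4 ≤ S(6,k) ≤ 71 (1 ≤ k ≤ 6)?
S(6,1)=1; S(6,2)=31; S(6,3)=90; S(6,4)=65; S(6,5)=15; S(6,6)=1. So valid k = 2, 4, 5.
Final answer: 2, 4, 5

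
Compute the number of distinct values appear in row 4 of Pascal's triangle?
3

Working:
Row 4 has entries C(4,0)..C(4,4); by symmetry C(4,k)=C(4,4-k), giving 3 distinct values.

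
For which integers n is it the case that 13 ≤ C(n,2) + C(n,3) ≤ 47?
C(4,2)+C(4,3)=10; C(5,2)+C(5,3)=20; C(6,2)+C(6,3)=35; C(7,2)+C(7,3)=56. So valid n = 5, 6.
Final answer: 5, 6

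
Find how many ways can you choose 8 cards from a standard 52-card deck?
752,538,150

Solution: C(52,8) = 752,538,150.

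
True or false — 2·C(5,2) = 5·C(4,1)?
True

Absorption identity k·C(n,k) = n·C(n-1,k-1). LHS = 2·10 = 20; RHS = 5·4 = 20.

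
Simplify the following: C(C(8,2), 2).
378

Solution: C(8,2) = 28, then C(28, 2) = 378.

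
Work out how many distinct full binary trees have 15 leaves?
2,674,440
Using the Catalan number formula: C_n = C(2n, n) / (n+1)
C_14 = C(28, 14) / (14+1)
     = 40116600 / 15
     = 2,674,440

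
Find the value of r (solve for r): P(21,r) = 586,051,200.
P(21,r) = 21·20·…·(21−r+1), a product of r factors. Multiplying down from 21: 21 = 21; 21·20 = 420; 21·20·19 = 7,980; 21·20·19·18 = 143,640; 21·20·19·18·17 = 2,441,880; 21·20·19·18·17·16 = 39,070,080; 21·20·19·18·17·16·15 = 586,051,200 ✓ (7 factors). So r = 7.

Answer: 7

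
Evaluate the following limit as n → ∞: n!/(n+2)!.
0
n!/(n+2)! = 1/[(n+1)(n+2)] → 0 as n → ∞.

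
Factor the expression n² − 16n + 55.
(n − 5)(n − 11)

Seek roots whose sum is 16 and product is 55: (5, 11). So n² − 16n + 55 = (n − 5)(n − 11).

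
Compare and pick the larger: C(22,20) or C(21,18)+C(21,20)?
C(21,18)+C(21,20)

C(22,20)=231; C(21,18)+C(21,20)=1,330+21=1,351.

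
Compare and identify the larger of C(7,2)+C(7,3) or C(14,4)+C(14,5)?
C(14,4)+C(14,5)

First=56, Second=3,003.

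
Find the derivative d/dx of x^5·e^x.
(5x^4 + x^5)e^x

Solution: Product rule: d/dx[x^5]·e^x + x^5·d/dx[e^x] = 5x^{4}e^x + x^5e^x.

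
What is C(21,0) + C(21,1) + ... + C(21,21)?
2,097,152

Reasoning: Sum of binomial coefficients = 2^21 = 2,097,152.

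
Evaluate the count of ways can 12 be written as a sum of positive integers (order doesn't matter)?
77

Pentagonal recurrence p(n) = p(n−1) + p(n−2) − p(n−5) − p(n−7) + …: p(12) = p(11) + p(10) − p(7) − p(5) + p(0) = 56 + 42 − 15 − 7 + 1 = 77.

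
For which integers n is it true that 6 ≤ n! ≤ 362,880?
3, 4, 5, 6, 7, 8, 9

Working:
n! is strictly increasing; 3! = 6 and 9! = 362,880, so valid n = 3, 4, 5, 6, 7, 8, 9.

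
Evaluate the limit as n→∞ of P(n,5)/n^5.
1
P(n,5) = n(n-1)···(n-4) ≈ n^5 for large n. Limit = 1.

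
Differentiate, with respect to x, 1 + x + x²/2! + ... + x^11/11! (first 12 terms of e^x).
1 + x + x²/2! + ... + x^10/10!

Solution: Differentiating term by term gives the first 11 terms of e^x.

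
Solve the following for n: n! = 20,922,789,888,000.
16

Working:
n! is strictly increasing. 14! = 87,178,291,200, 15! = 1,307,674,368,000, 16! = 20,922,789,888,000 ✓. So n = 16.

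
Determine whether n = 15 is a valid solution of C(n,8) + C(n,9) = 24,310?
No
C(15,8) + C(15,9) = 6,435 + 5,005 = 11,440, which does not equal 24,310.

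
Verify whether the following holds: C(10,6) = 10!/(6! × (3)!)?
The correct denominator is 6!×4!, giving C(10,6) = 210; the stated RHS is 10!/(6!×3!) = 840 ≠ 210, so the statement does not hold.

Answer: False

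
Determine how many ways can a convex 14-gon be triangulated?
208,012

Explanation: Using the Catalan number formula: C_n = C(2n, n) / (n+1)
C_12 = C(24, 12) / (12+1)
     = 2704156 / 13
     = 208,012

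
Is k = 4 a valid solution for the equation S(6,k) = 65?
Yes

Solution: S(6,4) = 4·S(5,4) + S(5,3) = 4·10 + 25 = 65, which equals 65.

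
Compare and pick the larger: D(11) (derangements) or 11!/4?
D(11) = (11-1)·[D(10) + D(9)] = 10·[1,334,961 + 133,496] = 14,684,570; 11!/4 = 39,916,800/4 = 9,979,200.

Answer: D(11)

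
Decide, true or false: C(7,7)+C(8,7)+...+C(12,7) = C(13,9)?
Hockey stick identity gives Σ = C(13,8) = 1,287; RHS C(13,9) = 715.
Final answer: False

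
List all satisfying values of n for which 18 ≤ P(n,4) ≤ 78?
4

Working:
P(3,4)=0; P(4,4)=24; P(5,4)=120. So valid n = 4.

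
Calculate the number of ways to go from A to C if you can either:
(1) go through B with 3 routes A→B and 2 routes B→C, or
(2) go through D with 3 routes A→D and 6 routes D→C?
Route via B: 3×2=6. Route via D: 3×6=18. Total: 24.
Final answer: 24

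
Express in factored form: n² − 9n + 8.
Seek roots whose sum is 9 and product is 8: (1, 8). So n² − 9n + 8 = (n − 1)(n − 8).
Final answer: (n − 1)(n − 8)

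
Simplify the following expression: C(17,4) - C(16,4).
560

Explanation: C(17,4) - C(16,4) = C(16,3) = 560.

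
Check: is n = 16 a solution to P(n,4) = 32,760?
No

Solution: P(16,4) = 16·15·14·13 = 43,680, which does not equal 32,760.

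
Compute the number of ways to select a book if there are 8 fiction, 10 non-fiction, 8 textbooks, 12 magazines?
38

Reasoning: By the addition principle: 8 + 10 + 8 + 12 = 38.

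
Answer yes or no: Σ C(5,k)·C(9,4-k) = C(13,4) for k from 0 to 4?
No
Vandermonde's identity gives C(14,4) = 1,001; RHS C(13,4) = 715.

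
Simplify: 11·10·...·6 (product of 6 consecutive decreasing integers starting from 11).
332,640

Working:
This is P(11,6) = 11!/(5)! = 332,640.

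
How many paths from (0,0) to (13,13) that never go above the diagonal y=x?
Counted by the Catalan number C_13: C_13 = C(26,13)/(13+1) = 10,400,600/14 = 742,900.

Answer: 742,900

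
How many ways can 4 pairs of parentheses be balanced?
14

Explanation: Using the Catalan number formula: C_n = C(2n, n) / (n+1)
C_4 = C(8, 4) / (4+1)
     = 70 / 5
     = 14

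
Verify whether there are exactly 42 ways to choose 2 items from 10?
False

Reasoning: C(10,2) = 45 ≠ 42.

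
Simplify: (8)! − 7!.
35,280

Working:
(8)! − 7! = (8)·7! − 7! = (8−1)·7! = 7·7! = 35,280.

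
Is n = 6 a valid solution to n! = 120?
No

Working:
6! = 6·5! = 6·120 = 720, which does not equal 120.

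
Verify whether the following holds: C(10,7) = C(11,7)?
False

Reasoning: LHS = C(10,7) = 120; RHS = C(11,7) = 330. 120 ≠ 330, so the statement does not hold.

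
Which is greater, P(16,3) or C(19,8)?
C(19,8)

Explanation: P(16,3)=3,360, C(19,8)=75,582.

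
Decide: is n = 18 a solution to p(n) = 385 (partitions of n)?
Pentagonal recurrence p(n) = p(n−1) + p(n−2) − p(n−5) − p(n−7) + …: p(18) = p(17) + p(16) − p(13) − p(11) + p(6) + p(3) = 297 + 231 − 101 − 56 + 11 + 3 = 385, which equals 385.

Answer: Yes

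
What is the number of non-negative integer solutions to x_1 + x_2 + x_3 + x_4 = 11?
364

Working:
C(11+4-1, 4-1) = 364.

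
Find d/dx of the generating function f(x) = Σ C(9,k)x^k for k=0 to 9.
Σ k·C(9,k)x^(k-1) for k=1 to 9

Term-by-term differentiation gives Σ k·C(9,k)x^{k-1} for k=1 to 9.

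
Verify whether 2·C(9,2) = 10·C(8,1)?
Absorption identity k·C(n,k) = n·C(n-1,k-1). LHS = 2·36 = 72; RHS = 10·8 = 80.

Answer: False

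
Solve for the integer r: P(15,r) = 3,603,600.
6

Explanation: P(15,r) = 15·14·…·(15−r+1), a product of r factors. Multiplying down from 15: 15 = 15; 15·14 = 210; 15·14·13 = 2,730; 15·14·13·12 = 32,760; 15·14·13·12·11 = 360,360; 15·14·13·12·11·10 = 3,603,600 ✓ (6 factors). So r = 6.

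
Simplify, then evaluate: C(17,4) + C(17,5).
By Pascal's identity: C(18,5) = 8,568.

Answer: 8,568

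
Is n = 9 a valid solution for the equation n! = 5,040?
9! = 9·8! = 9·40,320 = 362,880, which does not equal 5,040.

Answer: No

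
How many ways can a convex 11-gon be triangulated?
4,862

Reasoning: Using the Catalan number formula: C_n = C(2n, n) / (n+1)
C_9 = C(18, 9) / (9+1)
     = 48620 / 10
     = 4,862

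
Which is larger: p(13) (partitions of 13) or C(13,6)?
C(13,6)
Pentagonal recurrence p(n) = p(n−1) + p(n−2) − p(n−5) − p(n−7) + …: p(13) = p(12) + p(11) − p(8) − p(6) + p(1) = 77 + 56 − 22 − 11 + 1 = 101; C(13,6) = 1,716.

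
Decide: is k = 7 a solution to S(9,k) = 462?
S(9,7) = 7·S(8,7) + S(8,6) = 7·28 + 266 = 462, which equals 462.
Final answer: Yes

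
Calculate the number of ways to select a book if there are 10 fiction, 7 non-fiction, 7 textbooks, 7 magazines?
31

Explanation: By the addition principle: 10 + 7 + 7 + 7 = 31.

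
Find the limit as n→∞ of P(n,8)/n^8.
1
P(n,8) = n(n-1)···(n-7) ≈ n^8 for large n. Limit = 1.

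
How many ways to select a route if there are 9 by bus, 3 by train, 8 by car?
By the addition principle: 9 + 3 + 8 = 20.

Answer: 20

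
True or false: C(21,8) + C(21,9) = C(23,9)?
Pascal's identity gives C(22,9) = 497,420, whereas C(23,9) = 817,190.
Final answer: False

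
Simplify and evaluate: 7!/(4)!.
This equals 7×6×5 = 210.

Answer: 210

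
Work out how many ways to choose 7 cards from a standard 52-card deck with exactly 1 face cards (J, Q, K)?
46,060,560

Reasoning: 12 face cards and 40 non-face cards: C(12,1) × C(40,6) = 12 × 3,838,380 = 46,060,560.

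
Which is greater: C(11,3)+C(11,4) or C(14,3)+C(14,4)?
C(14,3)+C(14,4)

Reasoning: First=495, Second=1,365.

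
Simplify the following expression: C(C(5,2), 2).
45
C(5,2) = 10, then C(10, 2) = 45.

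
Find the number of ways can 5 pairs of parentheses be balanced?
42

Solution: Using the Catalan number formula: C_n = C(2n, n) / (n+1)
C_5 = C(10, 5) / (5+1)
     = 252 / 6
     = 42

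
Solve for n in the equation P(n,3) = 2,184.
14

Reasoning: P(n,3) = n(n−1)(n−2) is increasing in n; n(n−1)(n−2) ≈ (n−1)^3 = 2,184 gives n ≈ 14.0. Check: P(12,3) = 1,320, P(13,3) = 1,716, P(14,3) = 2,184 ✓. So n = 14.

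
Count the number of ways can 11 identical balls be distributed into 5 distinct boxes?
1,365

Explanation: C(11+5-1, 5-1) = C(15, 4) = 1,365.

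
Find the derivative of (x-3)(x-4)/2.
d/dx[(x-3)(x-4)] = (x-4) + (x-3) = 2x - 7. Dividing by 2 gives (2x - 7)/2.

Answer: (2x - 7)/2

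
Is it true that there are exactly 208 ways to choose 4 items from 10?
False

Explanation: C(10,4) = 210 ≠ 208.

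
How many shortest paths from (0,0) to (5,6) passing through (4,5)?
To (4,5): C(9,4)=126. From there: C(2,1)=2. Total: 252.
Final answer: 252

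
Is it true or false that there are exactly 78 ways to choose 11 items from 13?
True

Solution: C(13,11) = 78.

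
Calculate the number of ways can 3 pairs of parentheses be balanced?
Using the Catalan number formula: C_n = C(2n, n) / (n+1)
C_3 = C(6, 3) / (3+1)
     = 20 / 4
     = 5

Answer: 5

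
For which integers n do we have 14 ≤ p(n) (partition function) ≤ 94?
7, 8, 9, 10, 11, 12
Tabulating p(n) via p(n) = p(n−1) + p(n−2) − p(n−5) − p(n−7) + …: p(6)=11; p(7)=15; p(8)=22; p(9)=30; p(10)=42; p(11)=56; p(12)=77; p(13)=101. So valid n = 7, 8, 9, 10, 11, 12.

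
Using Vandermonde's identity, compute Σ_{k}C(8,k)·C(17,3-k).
2,300

Explanation: = C(8+17,3) = C(25,3) = 2,300.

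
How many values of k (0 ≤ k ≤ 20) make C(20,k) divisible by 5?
16

Checking C(20,k) mod 5 for k = 0..20: divisible at k = 1, 2, 3, 4, 6, 7, 8, 9, 11, 12, 13, 14, 16, 17, 18, 19. That's 16 values.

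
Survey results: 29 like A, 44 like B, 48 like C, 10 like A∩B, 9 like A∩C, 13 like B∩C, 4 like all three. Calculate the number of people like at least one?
93

Solution: |A∪B∪C| = 29+44+48-10-9-13+4 = 93.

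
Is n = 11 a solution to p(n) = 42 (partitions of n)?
No

Working:
Pentagonal recurrence p(n) = p(n−1) + p(n−2) − p(n−5) − p(n−7) + …: p(11) = p(10) + p(9) − p(6) − p(4) = 42 + 30 − 11 − 5 = 56, which does not equal 42.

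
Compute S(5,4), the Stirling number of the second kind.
10

Working:
Using the Stirling recurrence: S(n,k) = k·S(n-1,k) + S(n-1,k-1)
S(5,4) = 4·S(4,4) + S(4,3)
         = 4·1 + 6
         = 4 + 6
         = 10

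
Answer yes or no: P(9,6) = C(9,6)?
No

Working:
P(9,6) = 60,480 but C(9,6) = 84; they differ by a factor of 6! = 720, so the statement does not hold.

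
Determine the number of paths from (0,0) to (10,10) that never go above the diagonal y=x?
16,796
Counted by the Catalan number C_10: C_10 = C(20,10)/(10+1) = 184,756/11 = 16,796.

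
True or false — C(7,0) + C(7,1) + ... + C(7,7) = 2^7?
True

Reasoning: Binomial theorem with x = y = 1: Σ C(7,i) = (1+1)^7 = 2^7 = 128. The statement holds.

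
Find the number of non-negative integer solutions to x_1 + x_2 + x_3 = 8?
45
C(8+3-1, 3-1) = 45.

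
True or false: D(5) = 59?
Derangements of 5 elements: D(5) = (5-1)·[D(4) + D(3)] = 4·[9 + 2] = 44.

Answer: False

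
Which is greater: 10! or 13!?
13!

Solution: 10!=3,628,800, 13!=6,227,020,800. 13! > 10!.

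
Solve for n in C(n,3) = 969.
19

Reasoning: C(n,3) = n(n−1)(n−2)/3! is increasing in n, and n(n−1)(n−2) = 3!·969 = 5,814 ≈ (n−1)^3 gives n ≈ 19.0. Check: C(17,3) = 680, C(18,3) = 816, C(19,3) = 969 ✓. So n = 19.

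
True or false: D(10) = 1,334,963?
False
Derangements of 10 elements: D(10) = (10-1)·[D(9) + D(8)] = 9·[133,496 + 14,833] = 1,334,961.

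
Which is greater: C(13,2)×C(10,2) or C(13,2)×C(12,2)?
C(13,2)×C(12,2)

Solution: C(13,2)×C(10,2)=3,510, C(13,2)×C(12,2)=5,148.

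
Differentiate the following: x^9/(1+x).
(9x^8(1+x) - x^9)/(1+x)²

Solution: Quotient rule: [9x^{8}(1+x) - x^9]/(1+x)².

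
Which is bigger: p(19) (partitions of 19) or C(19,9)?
Pentagonal recurrence p(n) = p(n−1) + p(n−2) − p(n−5) − p(n−7) + …: p(19) = p(18) + p(17) − p(14) − p(12) + p(7) + p(4) = 385 + 297 − 135 − 77 + 15 + 5 = 490; C(19,9) = 92,378.

Answer: C(19,9)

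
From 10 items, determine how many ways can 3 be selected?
120

C(10,3) = 10! / (3! × (10-3)!)
         = 10! / (3! × 7!)
         = 120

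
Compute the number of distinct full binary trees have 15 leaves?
2,674,440

Explanation: Using the Catalan number formula: C_n = C(2n, n) / (n+1)
C_14 = C(28, 14) / (14+1)
     = 40116600 / 15
     = 2,674,440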